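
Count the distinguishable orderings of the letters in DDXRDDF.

Letters (D:4, F:1, R:1, X:1). Total letters: 7.
Permutations = 7!/(4!).

Final answer: 210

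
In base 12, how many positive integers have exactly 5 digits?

Leading digit: 11 options (nonzero). Other 4 digit(s): 12 options each.
Total: 11 x 12^4.

Final answer: 228096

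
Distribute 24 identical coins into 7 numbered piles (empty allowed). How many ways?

Stars and bars: C(n+k-1, k-1) = C(30,6).

Final answer: C(30,6) = 593775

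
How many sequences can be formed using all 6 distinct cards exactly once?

The number of ways to arrange 6 distinct objects is 6!.

Final answer: 6! = 720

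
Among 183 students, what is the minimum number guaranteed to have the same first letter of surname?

There are 26 possible values for first letter of surname. With 183 students and 26 categories, by pigeonhole: ceiling(183/26).

Final answer: 8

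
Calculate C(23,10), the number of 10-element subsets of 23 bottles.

C(23,10) = 23!/(10! x 13!).

Final answer: \binom{23}{10} = 1144066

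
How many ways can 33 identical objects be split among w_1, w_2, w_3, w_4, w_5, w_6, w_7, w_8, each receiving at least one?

Substitute w'_i = w_i - 1 (so w'_i >= 0). Then sum w'_i = 33 - 8 = 25.
Stars and bars: C(25+8-1, 8-1) = C(32,7).

Final answer: C(32,7) = 3365856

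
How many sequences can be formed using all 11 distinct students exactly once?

The number of ways to arrange 11 distinct objects is 11!.

Final answer: 11! = 39916800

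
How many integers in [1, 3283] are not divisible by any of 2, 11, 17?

|div by 2|=1641, |div by 11|=298, |div by 17|=193.
|div by 2&11|=149, |div by 2&17|=96, |div by 11&17|=17, |div by all|=8.
By inclusion-exclusion, divisible by at least one: 1641+298+193-149-96-17+8 = 1878.
Not divisible by any: 3283 - 1878.

Final answer: 1405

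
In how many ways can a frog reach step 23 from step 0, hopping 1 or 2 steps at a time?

Let f(n) be the number of climbs. Removing the last move (1 or 2 steps) gives f(n) = f(n-1) + f(n-2); base cases f(1)=1, f(2)=2.
Building up term by term: f(1)=1, f(2)=2, f(3)=3, f(4)=5, f(5)=8, f(6)=13, f(7)=21, f(8)=34, f(9)=55, f(10)=89, f(11)=144, f(12)=233, f(13)=377, f(14)=610, f(15)=987, f(16)=1597, f(17)=2584, f(18)=4181, f(19)=6765, f(20)=10946, f(21)=17711, f(22)=28657, f(23)=46368.

Final answer: 46368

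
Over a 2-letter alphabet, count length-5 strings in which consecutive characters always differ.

First character: 2 choices. Each subsequent: 1 choices (must differ from the previous one).
Total: 2 x 1^4.

Final answer: 2 x 1^{4} = 2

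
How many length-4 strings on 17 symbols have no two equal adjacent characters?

Let g(n) count such strings. g(1) = 17, and each valid string of length n-1 extends in 16 ways (any symbol but the last), so g(n) = 16 g(n-1).
Total: g(4) = 17 x 16^3.

Final answer: 17 x 16^{3} = 69632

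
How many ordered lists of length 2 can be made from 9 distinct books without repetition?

P(9,2) = 9!/(9-2)! = 9!/7!.

Final answer: P(9,2) = 72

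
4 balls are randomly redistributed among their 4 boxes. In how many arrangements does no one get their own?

D(n) = (n-1)(D(n-1) + D(n-2)), D(0)=1, D(1)=0.
D(2) = 1 x (0 + 1) = 1
D(3) = 2 x (1 + 0) = 2
D(4) = 3 x (D(3) + D(2)) = 3 x (2 + 1)

Final answer: D(4) = 9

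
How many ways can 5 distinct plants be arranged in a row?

The number of ways to arrange 5 distinct objects is 5!.

Final answer: 5! = 120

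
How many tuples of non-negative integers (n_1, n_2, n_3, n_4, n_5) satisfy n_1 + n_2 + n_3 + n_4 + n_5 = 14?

Stars and bars with 14 stars and 4 bars:
C(14+5-1, 5-1) = C(18,4).

Final answer: C(18,4) = 3060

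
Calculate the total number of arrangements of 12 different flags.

The number of ways to arrange 12 distinct objects is 12!.

Final answer: 12! = 479001600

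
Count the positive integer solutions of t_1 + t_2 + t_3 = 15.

Substitute t'_i = t_i - 1 (so t'_i >= 0). Then sum t'_i = 15 - 3 = 12.
Stars and bars: C(12+3-1, 3-1) = C(14,2).

Final answer: C(14,2) = 91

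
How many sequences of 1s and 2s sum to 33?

Condition on the final move: it is a 1-step (f(n-1) ways to get there) or a 2-step (f(n-2) ways), so f(n) = f(n-1) + f(n-2), with f(1)=1, f(2)=2.
Computing successive values: f(1)=1, f(2)=2, f(3)=3, f(4)=5, f(5)=8, f(6)=13, f(7)=21, f(8)=34, f(9)=55, f(10)=89, f(11)=144, f(12)=233, f(13)=377, f(14)=610, f(15)=987, f(16)=1597, f(17)=2584, f(18)=4181, f(19)=6765, f(20)=10946, f(21)=17711, f(22)=28657, f(23)=46368, f(24)=75025, f(25)=121393, f(26)=196418, f(27)=317811, f(28)=514229, f(29)=832040, f(30)=1346269, f(31)=2178309, f(32)=3524578, f(33)=5702887.

Final answer: 5702887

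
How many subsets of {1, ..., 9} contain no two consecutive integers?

Condition on whether n belongs to the subset: if not, any valid subset of {1, ..., n-1} works (a(n-1)); if so, n-1 is excluded and the rest is a valid subset of {1, ..., n-2} (a(n-2)). Hence a(n) = a(n-1) + a(n-2), a(1)=2, a(2)=3.
Computing successive values: a(1)=2, a(2)=3, a(3)=5, a(4)=8, a(5)=13, a(6)=21, a(7)=34, a(8)=55, a(9)=89.

Final answer: 89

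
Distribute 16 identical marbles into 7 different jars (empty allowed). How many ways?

Stars and bars: C(n+k-1, k-1) = C(22,6).

Final answer: C(22,6) = 74613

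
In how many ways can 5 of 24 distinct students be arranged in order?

P(24,5) = 24!/(24-5)! = 24!/19!.

Final answer: P(24,5) = 5100480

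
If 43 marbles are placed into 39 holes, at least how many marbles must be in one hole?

By the pigeonhole principle: ceiling(43/39).

Final answer: 2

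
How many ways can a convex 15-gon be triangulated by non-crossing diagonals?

This is a standard Catalan-number count: the answer is C_n. Here n = 15 - 2 = 13.
C_n = C(2n,n) - C(2n,n+1), so C_{13} = C(26,13) - C(26,14) = 10400600 - 9657700.

Final answer: C_{13} = 742900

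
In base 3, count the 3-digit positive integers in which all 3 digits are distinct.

The leading digit has 2 choices (anything but zero); the next has 2 (anything but the first), then 1, and so on, one fewer each time.
Total: 2 x 2 x 1.

Final answer: 4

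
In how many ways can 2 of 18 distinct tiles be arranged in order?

P(18,2) = 18!/(18-2)! = 18!/16!.

Final answer: P(18,2) = 306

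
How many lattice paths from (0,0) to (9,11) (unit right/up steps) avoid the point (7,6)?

Total paths to (9,11): C(20,11) = 167960.
Paths through (7,6): C(13,6) x C(7,5) = 36036.
Avoiding (7,6): 167960 - 36036.

Final answer: 131924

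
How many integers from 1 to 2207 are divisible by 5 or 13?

Multiples of 5: 441. Multiples of 13: 169. Of both (lcm=65): 33.
By inclusion-exclusion: 441 + 169 - 33.

Final answer: 577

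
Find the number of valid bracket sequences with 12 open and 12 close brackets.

This is counted by the nth Catalan number C_n. Here n = 12 (pairs).
Using C_0 = 1 and C_(k+1) = C_k x 2(2k+1)/(k+2), build up term by term: C_1=1, C_2=2, C_3=5, C_4=14, C_5=42, C_6=132, C_7=429, C_8=1430, C_9=4862, C_10=16796, C_11=58786, C_12=208012.

Final answer: C_{12} = 208012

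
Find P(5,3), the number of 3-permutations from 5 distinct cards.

P(5,3) = 5!/(5-3)! = 5!/2!.

Final answer: P(5,3) = 60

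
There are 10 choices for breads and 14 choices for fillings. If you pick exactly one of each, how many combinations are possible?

By the multiplication principle: 10 x 14.

Final answer: 140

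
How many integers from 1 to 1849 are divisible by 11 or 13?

Multiples of 11: 168. Multiples of 13: 142. Of both (lcm=143): 12.
By inclusion-exclusion: 168 + 142 - 12.

Final answer: 298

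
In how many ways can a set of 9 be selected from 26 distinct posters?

C(26,9) = 26!/(9! x 17!).

Final answer: \binom{26}{9} = 3124550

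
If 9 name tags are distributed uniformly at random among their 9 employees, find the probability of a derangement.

D(n) = (n-1)(D(n-1) + D(n-2)), D(0)=1, D(1)=0.
Building up: D(2)=1, D(3)=2, D(4)=9, D(5)=44, D(6)=265, D(7)=1854, D(8)=14833, D(9)=133496.
Total arrangements: 9! = 362880.
Probability = D(9)/9! = 16687/45360.

Final answer: D(9)/9! = 133496/362880 = 0.367879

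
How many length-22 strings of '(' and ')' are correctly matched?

The structures are counted by the Catalan number C_n. Here n = 11 (pairs).
C_n = C(2n,n)/(n+1), so C_{11} = C(22,11)/12 = 705432/12.

Final answer: C_{11} = 58786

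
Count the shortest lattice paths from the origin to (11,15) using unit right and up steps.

Each path has 11 right steps and 15 up steps in some order (26 steps total).
Choose which 15 of the 26 steps are up: C(26,15).

Final answer: C(26,15) = 7726160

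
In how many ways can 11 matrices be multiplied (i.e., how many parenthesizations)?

This is a standard Catalan-number count: the answer is C_n. Here n = 11 - 1 = 10.
Using C_0 = 1 and C_(k+1) = C_k x 2(2k+1)/(k+2), build up term by term: C_1=1, C_2=2, C_3=5, C_4=14, C_5=42, C_6=132, C_7=429, C_8=1430, C_9=4862, C_10=16796.

Final answer: C_{10} = 16796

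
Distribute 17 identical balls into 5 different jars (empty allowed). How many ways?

Stars and bars: C(n+k-1, k-1) = C(21,4).

Final answer: C(21,4) = 5985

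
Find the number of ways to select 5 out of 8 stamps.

C(8,5) = 8!/(5! x (8-5)!).

Final answer: C(8,5) = 56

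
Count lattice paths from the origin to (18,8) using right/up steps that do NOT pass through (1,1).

Total paths to (18,8): C(26,8) = 1562275.
Paths through (1,1): C(2,1) x C(24,7) = 692208.
Avoiding (1,1): 1562275 - 692208.

Final answer: 870067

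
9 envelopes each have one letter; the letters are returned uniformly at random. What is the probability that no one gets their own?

Use the recurrence D(n) = (n-1)(D(n-1) + D(n-2)) with D(0)=1, D(1)=0.
Building up: D(2)=1, D(3)=2, D(4)=9, D(5)=44, D(6)=265, D(7)=1854, D(8)=14833, D(9)=133496.
Total arrangements: 9! = 362880.
Probability = D(9)/9! = 16687/45360.

Final answer: D(9)/9! = 133496/362880 = 0.367879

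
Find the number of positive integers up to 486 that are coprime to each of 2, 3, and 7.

|div by 2|=243, |div by 3|=162, |div by 7|=69.
|div by 2&3|=81, |div by 2&7|=34, |div by 3&7|=23, |div by all|=11.
By inclusion-exclusion, divisible by at least one: 243+162+69-81-34-23+11 = 347.
Not divisible by any: 486 - 347.

Final answer: 139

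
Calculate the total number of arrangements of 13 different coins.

The number of ways to arrange 13 distinct objects is 13!.

Final answer: 13! = 6227020800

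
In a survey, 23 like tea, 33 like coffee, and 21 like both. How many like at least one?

|A union B| = |A| + |B| - |A intersect B| = 23 + 33 - 21.

Final answer: 35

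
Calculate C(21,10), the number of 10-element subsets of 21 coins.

C(21,10) = 21!/(10! x 11!).

Final answer: \binom{21}{10} = 352716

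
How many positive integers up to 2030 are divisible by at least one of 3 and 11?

Multiples of 3: 676. Multiples of 11: 184. Of both (lcm=33): 61.
By inclusion-exclusion: 676 + 184 - 61.

Final answer: 799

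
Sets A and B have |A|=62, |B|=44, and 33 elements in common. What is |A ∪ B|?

|A union B| = |A| + |B| - |A intersect B| = 62 + 44 - 33.

Final answer: 73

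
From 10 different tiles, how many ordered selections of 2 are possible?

P(10,2) = 10!/(10-2)! = 10!/8!.

Final answer: P(10,2) = 90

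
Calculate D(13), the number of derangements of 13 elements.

Use the recurrence D(n) = (n-1)(D(n-1) + D(n-2)) with D(0)=1, D(1)=0.
D(2) = 1 x (0 + 1) = 1
D(3) = 2 x (1 + 0) = 2
D(4) = 3 x (2 + 1) = 9
D(5) = 4 x (9 + 2) = 44
D(6) = 5 x (44 + 9) = 265
D(7) = 6 x (265 + 44) = 1854
D(8) = 7 x (1854 + 265) = 14833
D(9) = 8 x (14833 + 1854) = 133496
D(10) = 9 x (133496 + 14833) = 1334961
D(11) = 10 x (1334961 + 133496) = 14684570
D(12) = 11 x (14684570 + 1334961) = 176214841
D(13) = 12 x (D(12) + D(11)) = 12 x (176214841 + 14684570)

Final answer: D(13) = 2290792932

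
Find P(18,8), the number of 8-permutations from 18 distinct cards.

P(18,8) = 18!/(18-8)! = 18!/10!.

Final answer: P(18,8) = 1764322560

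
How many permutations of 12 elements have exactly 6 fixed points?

Choose which 6 elements are fixed: C(12,6) = 924.
Derange the remaining 6 using D(j) = (j-1)(D(j-1) + D(j-2)), D(0)=1, D(1)=0: D(2)=1, D(3)=2, D(4)=9, D(5)=44, D(6)=265.
Total: 924 x 265.

Final answer: C(12,6) D(6) = 244860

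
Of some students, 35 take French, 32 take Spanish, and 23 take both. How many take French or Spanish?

|A union B| = |A| + |B| - |A intersect B| = 35 + 32 - 23.

Final answer: 44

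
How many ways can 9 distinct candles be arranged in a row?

The number of ways to arrange 9 distinct objects is 9!.

Final answer: 9! = 362880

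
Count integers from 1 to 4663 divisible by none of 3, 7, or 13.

|div by 3|=1554, |div by 7|=666, |div by 13|=358.
|div by 3&7|=222, |div by 3&13|=119, |div by 7&13|=51, |div by all|=17.
By inclusion-exclusion, divisible by at least one: 1554+666+358-222-119-51+17 = 2203.
Not divisible by any: 4663 - 2203.

Final answer: 2460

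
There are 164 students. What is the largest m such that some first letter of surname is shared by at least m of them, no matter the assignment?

There are 26 possible values for first letter of surname. With 164 students and 26 categories, by pigeonhole: ceiling(164/26).

Final answer: 7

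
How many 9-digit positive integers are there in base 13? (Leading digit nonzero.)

These are the integers in [13^8, 13^9), so the count is 13^9 - 13^8 = 12 x 13^8.

Final answer: 9788768652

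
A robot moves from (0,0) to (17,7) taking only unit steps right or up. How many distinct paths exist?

Each path has 17 right steps and 7 up steps in some order (24 steps total).
Choose which 7 of the 24 steps are up: C(24,7).

Final answer: C(24,7) = 346104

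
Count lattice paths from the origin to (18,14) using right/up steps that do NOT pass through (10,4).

Total paths to (18,14): C(32,14) = 471435600.
Paths through (10,4): C(14,4) x C(18,10) = 43801758.
Avoiding (10,4): 471435600 - 43801758.

Final answer: 427633842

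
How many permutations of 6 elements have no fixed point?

D(n) = (n-1)(D(n-1) + D(n-2)), D(0)=1, D(1)=0.
Building up: D(2)=1, D(3)=2, D(4)=9, D(5)=44.
D(6) = 5 x (D(5) + D(4)) = 5 x (44 + 9).

Final answer: D(6) = 265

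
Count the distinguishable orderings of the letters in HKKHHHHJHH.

Letters (H:7, J:1, K:2). Total letters: 10.
Permutations = 10!/(7! x 2!).

Final answer: 360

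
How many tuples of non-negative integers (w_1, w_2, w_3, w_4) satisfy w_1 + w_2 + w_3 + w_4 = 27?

Stars and bars with 27 stars and 3 bars:
C(27+4-1, 4-1) = C(30,3).

Final answer: C(30,3) = 4060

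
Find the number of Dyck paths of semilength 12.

Total monotonic paths to (12,12): C(24,12) = 2704156.
By the reflection principle, paths that go above the diagonal number C(24,13) = 2496144.
Valid Dyck paths: 2704156 - 2496144.
(This is the Catalan number C_{12}.)

Final answer: C_{12} = 208012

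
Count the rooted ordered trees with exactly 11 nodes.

This is a standard Catalan-number count: the answer is C_n. Here n = 11 - 1 = 10.
C_n = C(2n,n)/(n+1), so C_{10} = C(20,10)/11 = 184756/11.

Final answer: C_{10} = 16796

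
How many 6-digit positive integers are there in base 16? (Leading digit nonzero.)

These are the integers in [16^5, 16^6), so the count is 16^6 - 16^5 = 15 x 16^5.

Final answer: 15728640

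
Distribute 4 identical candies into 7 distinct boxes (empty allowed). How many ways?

Stars and bars: C(n+k-1, k-1) = C(10,6).

Final answer: C(10,6) = 210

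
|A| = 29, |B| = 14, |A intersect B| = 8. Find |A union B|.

|A union B| = |A| + |B| - |A intersect B| = 29 + 14 - 8.

Final answer: 35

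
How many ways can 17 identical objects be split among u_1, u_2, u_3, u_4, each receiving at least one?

Substitute u'_i = u_i - 1 (so u'_i >= 0). Then sum u'_i = 17 - 4 = 13.
Stars and bars: C(13+4-1, 4-1) = C(16,3).

Final answer: C(16,3) = 560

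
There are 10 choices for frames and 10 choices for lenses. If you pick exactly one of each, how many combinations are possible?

By the multiplication principle: 10 x 10.

Final answer: 100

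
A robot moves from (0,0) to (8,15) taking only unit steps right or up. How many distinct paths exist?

Each path has 8 right steps and 15 up steps in some order (23 steps total).
Choose which 15 of the 23 steps are up: C(23,15).

Final answer: C(23,15) = 490314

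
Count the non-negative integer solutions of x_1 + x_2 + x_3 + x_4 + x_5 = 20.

Stars and bars with 20 stars and 4 bars:
C(20+5-1, 5-1) = C(24,4).

Final answer: C(24,4) = 10626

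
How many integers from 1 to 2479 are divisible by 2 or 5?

Multiples of 2: 1239. Multiples of 5: 495. Of both (lcm=10): 247.
By inclusion-exclusion: 1239 + 495 - 247.

Final answer: 1487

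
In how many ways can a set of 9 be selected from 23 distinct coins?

C(23,9) = 23!/(9! x 14!).

Final answer: \binom{23}{9} = 817190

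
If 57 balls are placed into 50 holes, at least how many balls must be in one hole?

By the pigeonhole principle: ceiling(57/50).

Final answer: 2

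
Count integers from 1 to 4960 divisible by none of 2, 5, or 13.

|div by 2|=2480, |div by 5|=992, |div by 13|=381.
|div by 2&5|=496, |div by 2&13|=190, |div by 5&13|=76, |div by all|=38.
By inclusion-exclusion, divisible by at least one: 2480+992+381-496-190-76+38 = 3129.
Not divisible by any: 4960 - 3129.

Final answer: 1831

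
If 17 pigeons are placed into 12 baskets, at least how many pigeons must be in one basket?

By the pigeonhole principle: ceiling(17/12).

Final answer: 2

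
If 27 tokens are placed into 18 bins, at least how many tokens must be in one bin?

By the pigeonhole principle: ceiling(27/18).

Final answer: 2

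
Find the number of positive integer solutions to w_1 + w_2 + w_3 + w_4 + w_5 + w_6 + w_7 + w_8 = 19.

Substitute w'_i = w_i - 1 (so w'_i >= 0). Then sum w'_i = 19 - 8 = 11.
Stars and bars: C(11+8-1, 8-1) = C(18,7).

Final answer: C(18,7) = 31824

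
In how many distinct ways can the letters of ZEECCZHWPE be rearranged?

Letters (C:2, E:3, H:1, P:1, W:1, Z:2). Total letters: 10.
Permutations = 10!/(3! x 2! x 2!).

Final answer: 151200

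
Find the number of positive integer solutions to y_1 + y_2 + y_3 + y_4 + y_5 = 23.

Substitute y'_i = y_i - 1 (so y'_i >= 0). Then sum y'_i = 23 - 5 = 18.
Stars and bars: C(18+5-1, 5-1) = C(22,4).

Final answer: C(22,4) = 7315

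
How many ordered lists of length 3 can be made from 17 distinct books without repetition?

P(17,3) = 17!/(17-3)! = 17!/14!.

Final answer: P(17,3) = 4080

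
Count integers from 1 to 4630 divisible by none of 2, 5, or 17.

|div by 2|=2315, |div by 5|=926, |div by 17|=272.
|div by 2&5|=463, |div by 2&17|=136, |div by 5&17|=54, |div by all|=27.
By inclusion-exclusion, divisible by at least one: 2315+926+272-463-136-54+27 = 2887.
Not divisible by any: 4630 - 2887.

Final answer: 1743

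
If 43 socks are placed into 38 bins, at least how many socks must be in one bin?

By the pigeonhole principle: ceiling(43/38).

Final answer: 2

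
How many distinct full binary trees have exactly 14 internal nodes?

This is counted by the nth Catalan number C_n. Here n = 14.
C_n = C(2n,n)/(n+1), so C_{14} = C(28,14)/15 = 40116600/15.

Final answer: C_{14} = 2674440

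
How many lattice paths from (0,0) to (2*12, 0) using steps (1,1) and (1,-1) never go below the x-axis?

Total monotonic paths to (12,12): C(24,12) = 2704156.
A path is bad iff it touches y = x + 1; reflecting its initial segment maps bad paths bijectively onto all paths to (11,13), of which there are C(24,13) = 2496144.
Valid Dyck paths: 2704156 - 2496144.
(Equivalently, C_{12} = C(24,12)/13 = 2704156/13.)

Final answer: C_{12} = 208012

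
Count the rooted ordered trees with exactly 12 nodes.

The structures are counted by the Catalan number C_n. Here n = 12 - 1 = 11.
C_n = C(2n,n)/(n+1), so C_{11} = C(22,11)/12 = 705432/12.

Final answer: C_{11} = 58786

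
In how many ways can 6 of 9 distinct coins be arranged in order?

P(9,6) = 9!/(9-6)! = 9!/3!.

Final answer: P(9,6) = 60480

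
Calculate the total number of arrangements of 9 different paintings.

The number of ways to arrange 9 distinct objects is 9!.

Final answer: 9! = 362880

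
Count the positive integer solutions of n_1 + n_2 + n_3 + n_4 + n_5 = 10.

Substitute n'_i = n_i - 1 (so n'_i >= 0). Then sum n'_i = 10 - 5 = 5.
Stars and bars: C(5+5-1, 5-1) = C(9,4).

Final answer: C(9,4) = 126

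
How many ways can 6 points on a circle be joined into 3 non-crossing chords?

This is counted by the nth Catalan number C_n. Here n = 6/2 = 3.
C_n = C(2n,n)/(n+1), so C_{3} = C(6,3)/4 = 20/4.

Final answer: C_{3} = 5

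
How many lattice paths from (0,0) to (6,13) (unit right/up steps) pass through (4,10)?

Paths (0,0)->(4,10): C(14,10) = 1001.
Paths (4,10)->(6,13): C(5,3) = 10.
By multiplication principle: 1001 x 10.

Final answer: 10010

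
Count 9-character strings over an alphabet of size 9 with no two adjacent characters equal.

Let g(n) count such strings. g(1) = 9, and each valid string of length n-1 extends in 8 ways (any symbol but the last), so g(n) = 8 g(n-1).
Total: g(9) = 9 x 8^8.

Final answer: 9 x 8^{8} = 150994944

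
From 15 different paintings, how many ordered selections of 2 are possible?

P(15,2) = 15!/(15-2)! = 15!/13!.

Final answer: P(15,2) = 210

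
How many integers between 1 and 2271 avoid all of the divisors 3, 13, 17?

|div by 3|=757, |div by 13|=174, |div by 17|=133.
|div by 3&13|=58, |div by 3&17|=44, |div by 13&17|=10, |div by all|=3.
By inclusion-exclusion, divisible by at least one: 757+174+133-58-44-10+3 = 955.
Not divisible by any: 2271 - 955.

Final answer: 1316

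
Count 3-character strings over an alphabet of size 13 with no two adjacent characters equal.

Let g(n) count such strings. g(1) = 13, and each valid string of length n-1 extends in 12 ways (any symbol but the last), so g(n) = 12 g(n-1).
Total: g(3) = 13 x 12^2.

Final answer: 13 x 12^{2} = 1872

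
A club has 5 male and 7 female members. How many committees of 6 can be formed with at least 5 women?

Sum over valid woman counts:
C(7,5)C(5,1) = 105
C(7,6)C(5,0) = 7
Total: 105 + 7.

Final answer: 112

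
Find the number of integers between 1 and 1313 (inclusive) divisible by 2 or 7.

Multiples of 2: 656. Multiples of 7: 187. Of both (lcm=14): 93.
By inclusion-exclusion: 656 + 187 - 93.

Final answer: 750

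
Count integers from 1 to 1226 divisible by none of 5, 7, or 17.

|div by 5|=245, |div by 7|=175, |div by 17|=72.
|div by 5&7|=35, |div by 5&17|=14, |div by 7&17|=10, |div by all|=2.
By inclusion-exclusion, divisible by at least one: 245+175+72-35-14-10+2 = 435.
Not divisible by any: 1226 - 435.

Final answer: 791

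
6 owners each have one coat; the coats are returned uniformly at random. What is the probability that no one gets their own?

Use the recurrence D(n) = (n-1)(D(n-1) + D(n-2)) with D(0)=1, D(1)=0.
Building up: D(2)=1, D(3)=2, D(4)=9, D(5)=44, D(6)=265.
Total arrangements: 6! = 720.
Probability = D(6)/6! = 53/144.

Final answer: D(6)/6! = 265/720 = 0.368056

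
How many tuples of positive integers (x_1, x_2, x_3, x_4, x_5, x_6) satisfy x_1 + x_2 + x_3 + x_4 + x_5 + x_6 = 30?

Substitute x'_i = x_i - 1 (so x'_i >= 0). Then sum x'_i = 30 - 6 = 24.
Stars and bars: C(24+6-1, 6-1) = C(29,5).

Final answer: C(29,5) = 118755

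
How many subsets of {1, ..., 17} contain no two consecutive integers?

Let a(n) count such subsets of {1, ..., n}. Either n is excluded (a(n-1) ways) or n is included, forcing n-1 out (a(n-2) ways), so a(n) = a(n-1) + a(n-2) with a(1)=2, a(2)=3.
Iterating the recurrence: a(1)=2, a(2)=3, a(3)=5, a(4)=8, a(5)=13, a(6)=21, a(7)=34, a(8)=55, a(9)=89, a(10)=144, a(11)=233, a(12)=377, a(13)=610, a(14)=987, a(15)=1597, a(16)=2584, a(17)=4181.

Final answer: 4181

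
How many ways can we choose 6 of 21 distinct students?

C(21,6) = 21!/(6! x (21-6)!).

Final answer: C(21,6) = 54264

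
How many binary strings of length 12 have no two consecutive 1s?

Classify by the final bit: ...0 gives a(n-1) strings, ...01 gives a(n-2) strings. Thus a(n) = a(n-1) + a(n-2) with a(1)=2, a(2)=3.
Building up term by term: a(1)=2, a(2)=3, a(3)=5, a(4)=8, a(5)=13, a(6)=21, a(7)=34, a(8)=55, a(9)=89, a(10)=144, a(11)=233, a(12)=377.

Final answer: 377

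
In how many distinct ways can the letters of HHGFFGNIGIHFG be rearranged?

Letters (F:3, G:4, H:3, I:2, N:1). Total letters: 13.
Permutations = 13!/(4! x 3! x 3! x 2!).

Final answer: 3603600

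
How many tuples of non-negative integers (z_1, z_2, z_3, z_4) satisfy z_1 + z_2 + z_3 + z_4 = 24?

Stars and bars with 24 stars and 3 bars:
C(24+4-1, 4-1) = C(27,3).

Final answer: C(27,3) = 2925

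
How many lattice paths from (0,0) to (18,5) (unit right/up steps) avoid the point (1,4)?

Total paths to (18,5): C(23,5) = 33649.
Paths through (1,4): C(5,4) x C(18,1) = 90.
Avoiding (1,4): 33649 - 90.

Final answer: 33559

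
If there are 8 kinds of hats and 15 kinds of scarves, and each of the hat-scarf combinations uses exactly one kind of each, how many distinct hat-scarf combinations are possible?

By the multiplication principle: 8 x 15.

Final answer: 120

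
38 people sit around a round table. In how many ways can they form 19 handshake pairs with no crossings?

This is counted by the nth Catalan number C_n. Here n = 38/2 = 19.
Using C_0 = 1 and C_(k+1) = C_k x 2(2k+1)/(k+2), build up term by term: C_1=1, C_2=2, C_3=5, C_4=14, C_5=42, C_6=132, C_7=429, C_8=1430, C_9=4862, C_10=16796, C_11=58786, C_12=208012, C_13=742900, C_14=2674440, C_15=9694845, C_16=35357670, C_17=129644790, C_18=477638700, C_19=1767263190.

Final answer: C_{19} = 1767263190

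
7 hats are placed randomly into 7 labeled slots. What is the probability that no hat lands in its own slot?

D(n) = (n-1)(D(n-1) + D(n-2)), D(0)=1, D(1)=0.
Building up: D(2)=1, D(3)=2, D(4)=9, D(5)=44, D(6)=265, D(7)=1854.
Total arrangements: 7! = 5040.
Probability = D(7)/7! = 103/280.

Final answer: D(7)/7! = 1854/5040 = 0.367857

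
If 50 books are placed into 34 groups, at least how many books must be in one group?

By the pigeonhole principle: ceiling(50/34).

Final answer: 2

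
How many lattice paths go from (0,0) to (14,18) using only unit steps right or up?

Each path has 14 right steps and 18 up steps in some order (32 steps total).
Choose which 18 of the 32 steps are up: C(32,18).

Final answer: C(32,18) = 471435600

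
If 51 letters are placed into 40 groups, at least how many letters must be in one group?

By the pigeonhole principle: ceiling(51/40).

Final answer: 2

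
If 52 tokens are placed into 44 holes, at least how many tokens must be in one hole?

By the pigeonhole principle: ceiling(52/44).

Final answer: 2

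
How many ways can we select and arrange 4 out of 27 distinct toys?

P(27,4) = 27!/(27-4)! = 27!/23!.

Final answer: P(27,4) = 421200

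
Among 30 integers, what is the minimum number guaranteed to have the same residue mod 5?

There are 5 possible values for residue mod 5. With 30 integers and 5 categories, by pigeonhole: ceiling(30/5).

Final answer: 6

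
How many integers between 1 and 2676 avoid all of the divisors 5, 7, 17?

|div by 5|=535, |div by 7|=382, |div by 17|=157.
|div by 5&7|=76, |div by 5&17|=31, |div by 7&17|=22, |div by all|=4.
By inclusion-exclusion, divisible by at least one: 535+382+157-76-31-22+4 = 949.
Not divisible by any: 2676 - 949.

Final answer: 1727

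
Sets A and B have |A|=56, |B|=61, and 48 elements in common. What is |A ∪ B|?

|A union B| = |A| + |B| - |A intersect B| = 56 + 61 - 48.

Final answer: 69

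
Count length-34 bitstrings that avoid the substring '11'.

Classify by the final bit: ...0 gives a(n-1) strings, ...01 gives a(n-2) strings. Thus a(n) = a(n-1) + a(n-2) with a(1)=2, a(2)=3.
Computing successive values: a(1)=2, a(2)=3, a(3)=5, a(4)=8, a(5)=13, a(6)=21, a(7)=34, a(8)=55, a(9)=89, a(10)=144, a(11)=233, a(12)=377, a(13)=610, a(14)=987, a(15)=1597, a(16)=2584, a(17)=4181, a(18)=6765, a(19)=10946, a(20)=17711, a(21)=28657, a(22)=46368, a(23)=75025, a(24)=121393, a(25)=196418, a(26)=317811, a(27)=514229, a(28)=832040, a(29)=1346269, a(30)=2178309, a(31)=3524578, a(32)=5702887, a(33)=9227465, a(34)=14930352.

Final answer: 14930352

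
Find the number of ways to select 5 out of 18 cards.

C(18,5) = 18!/(5! x 13!).

Final answer: \binom{18}{5} = 8568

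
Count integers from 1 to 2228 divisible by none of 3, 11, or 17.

|div by 3|=742, |div by 11|=202, |div by 17|=131.
|div by 3&11|=67, |div by 3&17|=43, |div by 11&17|=11, |div by all|=3.
By inclusion-exclusion, divisible by at least one: 742+202+131-67-43-11+3 = 957.
Not divisible by any: 2228 - 957.

Final answer: 1271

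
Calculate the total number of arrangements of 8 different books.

The number of ways to arrange 8 distinct objects is 8!.

Final answer: 8! = 40320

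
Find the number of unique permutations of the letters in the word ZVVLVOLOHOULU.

Letters (H:1, L:3, O:3, U:2, V:3, Z:1). Total letters: 13.
Permutations = 13!/(3! x 3! x 3! x 2!).

Final answer: 14414400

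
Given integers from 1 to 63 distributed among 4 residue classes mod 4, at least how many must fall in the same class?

By pigeonhole with 63 objects and 4 categories: ceiling(63/4).

Final answer: 16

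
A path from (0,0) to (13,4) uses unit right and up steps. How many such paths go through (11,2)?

Paths (0,0)->(11,2): C(13,2) = 78.
Paths (11,2)->(13,4): C(4,2) = 6.
By multiplication principle: 78 x 6.

Final answer: 468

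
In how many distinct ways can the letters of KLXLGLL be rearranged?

Letters (G:1, K:1, L:4, X:1). Total letters: 7.
Permutations = 7!/(4!).

Final answer: 210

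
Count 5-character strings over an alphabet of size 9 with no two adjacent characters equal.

First character: 9 choices. Each subsequent: 8 choices (must differ from the previous one).
Total: 9 x 8^4.

Final answer: 9 x 8^{4} = 36864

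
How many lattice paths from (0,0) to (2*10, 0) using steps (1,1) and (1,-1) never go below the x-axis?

Total monotonic paths to (10,10): C(20,10) = 184756.
By the reflection principle, paths that go above the diagonal number C(20,11) = 167960.
Valid Dyck paths: 184756 - 167960.
(These counts are the Catalan numbers.)

Final answer: C_{10} = 16796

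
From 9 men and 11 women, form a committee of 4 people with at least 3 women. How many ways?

Sum over valid woman counts:
C(11,3)C(9,1) = 1485
C(11,4)C(9,0) = 330
Total: 1485 + 330.

Final answer: 1815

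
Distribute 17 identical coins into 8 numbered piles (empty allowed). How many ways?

Stars and bars: C(n+k-1, k-1) = C(24,7).

Final answer: C(24,7) = 346104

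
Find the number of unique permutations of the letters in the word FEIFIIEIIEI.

Letters (E:3, F:2, I:6). Total letters: 11.
Permutations = 11!/(6! x 3! x 2!).

Final answer: 4620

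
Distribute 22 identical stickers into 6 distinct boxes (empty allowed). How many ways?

Stars and bars: C(n+k-1, k-1) = C(27,5).

Final answer: C(27,5) = 80730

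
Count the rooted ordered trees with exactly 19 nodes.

The structures are counted by the Catalan number C_n. Here n = 19 - 1 = 18.
C_n = C(2n,n)/(n+1), so C_{18} = C(36,18)/19 = 9075135300/19.

Final answer: C_{18} = 477638700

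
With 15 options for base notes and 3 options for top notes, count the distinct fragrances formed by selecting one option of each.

By the multiplication principle: 15 x 3.

Final answer: 45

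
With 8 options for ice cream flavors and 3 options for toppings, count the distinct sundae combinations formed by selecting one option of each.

By the multiplication principle: 8 x 3.

Final answer: 24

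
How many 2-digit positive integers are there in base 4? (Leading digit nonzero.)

Leading digit: 3 options (nonzero). Other 1 digit(s): 4 options each.
Total: 3 x 4^1.

Final answer: 12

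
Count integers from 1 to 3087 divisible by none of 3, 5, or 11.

|div by 3|=1029, |div by 5|=617, |div by 11|=280.
|div by 3&5|=205, |div by 3&11|=93, |div by 5&11|=56, |div by all|=18.
By inclusion-exclusion, divisible by at least one: 1029+617+280-205-93-56+18 = 1590.
Not divisible by any: 3087 - 1590.

Final answer: 1497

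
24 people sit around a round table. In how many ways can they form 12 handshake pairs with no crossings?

This is counted by the nth Catalan number C_n. Here n = 24/2 = 12.
C_n = C(2n,n) - C(2n,n+1), so C_{12} = C(24,12) - C(24,13) = 2704156 - 2496144.

Final answer: C_{12} = 208012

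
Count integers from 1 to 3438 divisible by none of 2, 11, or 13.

|div by 2|=1719, |div by 11|=312, |div by 13|=264.
|div by 2&11|=156, |div by 2&13|=132, |div by 11&13|=24, |div by all|=12.
By inclusion-exclusion, divisible by at least one: 1719+312+264-156-132-24+12 = 1995.
Not divisible by any: 3438 - 1995.

Final answer: 1443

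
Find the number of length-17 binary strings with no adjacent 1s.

Classify by the final bit: ...0 gives a(n-1) strings, ...01 gives a(n-2) strings. Thus a(n) = a(n-1) + a(n-2) with a(1)=2, a(2)=3.
Iterating the recurrence: a(1)=2, a(2)=3, a(3)=5, a(4)=8, a(5)=13, a(6)=21, a(7)=34, a(8)=55, a(9)=89, a(10)=144, a(11)=233, a(12)=377, a(13)=610, a(14)=987, a(15)=1597, a(16)=2584, a(17)=4181.

Final answer: 4181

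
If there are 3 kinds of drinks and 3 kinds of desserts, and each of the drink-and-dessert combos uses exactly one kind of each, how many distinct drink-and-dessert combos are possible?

By the multiplication principle: 3 x 3.

Final answer: 9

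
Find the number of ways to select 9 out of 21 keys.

C(21,9) = 21!/(9! x 12!).

Final answer: \binom{21}{9} = 293930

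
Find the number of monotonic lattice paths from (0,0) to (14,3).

Each path has 14 right steps and 3 up steps in some order (17 steps total).
Choose which 3 of the 17 steps are up: C(17,3).

Final answer: C(17,3) = 680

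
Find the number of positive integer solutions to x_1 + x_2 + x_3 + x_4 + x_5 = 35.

Substitute x'_i = x_i - 1 (so x'_i >= 0). Then sum x'_i = 35 - 5 = 30.
Stars and bars: C(30+5-1, 5-1) = C(34,4).

Final answer: C(34,4) = 46376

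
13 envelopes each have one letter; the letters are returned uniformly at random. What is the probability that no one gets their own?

Use the recurrence D(n) = (n-1)(D(n-1) + D(n-2)) with D(0)=1, D(1)=0.
Building up: D(2)=1, D(3)=2, D(4)=9, D(5)=44, D(6)=265, D(7)=1854, D(8)=14833, D(9)=133496, D(10)=1334961, D(11)=14684570, D(12)=176214841, D(13)=2290792932.
Total arrangements: 13! = 6227020800.
Probability = D(13)/13! = 63633137/172972800.

Final answer: D(13)/13! = 2290792932/6227020800 = 0.367879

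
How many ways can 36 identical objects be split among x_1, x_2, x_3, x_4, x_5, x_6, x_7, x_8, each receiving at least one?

Substitute x'_i = x_i - 1 (so x'_i >= 0). Then sum x'_i = 36 - 8 = 28.
Stars and bars: C(28+8-1, 8-1) = C(35,7).

Final answer: C(35,7) = 6724520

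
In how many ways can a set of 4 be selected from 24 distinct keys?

C(24,4) = 24!/(4! x 20!).

Final answer: \binom{24}{4} = 10626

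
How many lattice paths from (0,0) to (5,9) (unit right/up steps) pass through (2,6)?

Paths (0,0)->(2,6): C(8,6) = 28.
Paths (2,6)->(5,9): C(6,3) = 20.
By multiplication principle: 28 x 20.

Final answer: 560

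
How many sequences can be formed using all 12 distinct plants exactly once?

The number of ways to arrange 12 distinct objects is 12!.

Final answer: 12! = 479001600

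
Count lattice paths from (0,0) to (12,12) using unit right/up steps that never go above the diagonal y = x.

Total monotonic paths to (12,12): C(24,12) = 2704156.
By the reflection principle, paths that go above the diagonal number C(24,13) = 2496144.
Valid Dyck paths: 2704156 - 2496144.
(Equivalently, C_{12} = C(24,12)/13 = 2704156/13.)

Final answer: C_{12} = 208012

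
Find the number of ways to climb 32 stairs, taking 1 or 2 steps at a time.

Let f(n) be the number of climbs. Removing the last move (1 or 2 steps) gives f(n) = f(n-1) + f(n-2); base cases f(1)=1, f(2)=2.
Computing successive values: f(1)=1, f(2)=2, f(3)=3, f(4)=5, f(5)=8, f(6)=13, f(7)=21, f(8)=34, f(9)=55, f(10)=89, f(11)=144, f(12)=233, f(13)=377, f(14)=610, f(15)=987, f(16)=1597, f(17)=2584, f(18)=4181, f(19)=6765, f(20)=10946, f(21)=17711, f(22)=28657, f(23)=46368, f(24)=75025, f(25)=121393, f(26)=196418, f(27)=317811, f(28)=514229, f(29)=832040, f(30)=1346269, f(31)=2178309, f(32)=3524578.

Final answer: 3524578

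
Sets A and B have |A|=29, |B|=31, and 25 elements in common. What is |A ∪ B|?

|A union B| = |A| + |B| - |A intersect B| = 29 + 31 - 25.

Final answer: 35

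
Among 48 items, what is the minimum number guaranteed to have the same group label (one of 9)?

There are 9 possible values for group label (one of 9). With 48 items and 9 categories, by pigeonhole: ceiling(48/9).

Final answer: 6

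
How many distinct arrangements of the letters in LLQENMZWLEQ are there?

Letters (E:2, L:3, M:1, N:1, Q:2, W:1, Z:1). Total letters: 11.
Permutations = 11!/(3! x 2! x 2!).

Final answer: 1663200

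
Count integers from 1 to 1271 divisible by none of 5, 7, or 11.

|div by 5|=254, |div by 7|=181, |div by 11|=115.
|div by 5&7|=36, |div by 5&11|=23, |div by 7&11|=16, |div by all|=3.
By inclusion-exclusion, divisible by at least one: 254+181+115-36-23-16+3 = 478.
Not divisible by any: 1271 - 478.

Final answer: 793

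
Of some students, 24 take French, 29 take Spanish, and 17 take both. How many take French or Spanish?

|A union B| = |A| + |B| - |A intersect B| = 24 + 29 - 17.

Final answer: 36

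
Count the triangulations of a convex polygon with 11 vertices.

This is counted by the nth Catalan number C_n. Here n = 11 - 2 = 9.
C_n = C(2n,n) - C(2n,n+1), so C_{9} = C(18,9) - C(18,10) = 48620 - 43758.

Final answer: C_{9} = 4862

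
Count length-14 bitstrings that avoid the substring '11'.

Let a(n) count valid strings. If the last bit is 0 the prefix is any valid string of length n-1; if it is 1 the string must end in 01 with a valid prefix of length n-2. So a(n) = a(n-1) + a(n-2), a(1)=2, a(2)=3.
Iterating the recurrence: a(1)=2, a(2)=3, a(3)=5, a(4)=8, a(5)=13, a(6)=21, a(7)=34, a(8)=55, a(9)=89, a(10)=144, a(11)=233, a(12)=377, a(13)=610, a(14)=987.

Final answer: 987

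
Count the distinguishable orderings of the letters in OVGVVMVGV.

Letters (G:2, M:1, O:1, V:5). Total letters: 9.
Permutations = 9!/(5! x 2!).

Final answer: 1512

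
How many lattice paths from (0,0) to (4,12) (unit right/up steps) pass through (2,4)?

Paths (0,0)->(2,4): C(6,4) = 15.
Paths (2,4)->(4,12): C(10,8) = 45.
By multiplication principle: 15 x 45.

Final answer: 675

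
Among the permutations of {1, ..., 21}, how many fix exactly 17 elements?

Choose which 17 elements are fixed: C(21,17) = 5985.
Derange the remaining 4 using D(j) = (j-1)(D(j-1) + D(j-2)), D(0)=1, D(1)=0: D(2)=1, D(3)=2, D(4)=9.
Total: 5985 x 9.

Final answer: C(21,17) D(4) = 53865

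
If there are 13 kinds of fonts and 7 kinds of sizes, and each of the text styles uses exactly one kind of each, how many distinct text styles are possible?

By the multiplication principle: 13 x 7.

Final answer: 91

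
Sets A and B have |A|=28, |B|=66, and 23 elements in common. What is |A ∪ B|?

|A union B| = |A| + |B| - |A intersect B| = 28 + 66 - 23.

Final answer: 71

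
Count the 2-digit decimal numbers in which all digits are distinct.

First digit: 9 (not 0). Second: 9 (not first). Third: 8, etc.
Total: 9 x 9.

Final answer: 81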